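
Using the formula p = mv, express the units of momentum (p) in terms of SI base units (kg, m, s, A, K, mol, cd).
Units of each symbol in p = mv:
  m (mass): kg
  v (velocity): m/s

Multiplying the contributions: [kg] · [m/s]
Adding exponents of each base unit: kg: 1, m: 1, s: -1
SI base units of momentum: kg·m/s

Answer: kg·m/s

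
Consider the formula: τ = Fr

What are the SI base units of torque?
Units of each symbol in τ = Fr:
  F (force): kg·m/s²
  r (lever arm): m

Multiplying the contributions: [kg·m/s²] · [m]
Adding exponents of each base unit: kg: 1, m: 2, s: -2
SI base units of torque: kg·m²/s²

Answer: kg·m²/s²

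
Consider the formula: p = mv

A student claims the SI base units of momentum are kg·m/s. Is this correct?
Units of each symbol in p = mv:
  m (mass): kg
  v (velocity): m/s

Multiplying the contributions: [kg] · [m/s]
Adding exponents of each base unit: kg: 1, m: 1, s: -1
SI base units of momentum: kg·m/s

The claimed units kg·m/s match the derived units, so the claim is correct.

Answer: Yes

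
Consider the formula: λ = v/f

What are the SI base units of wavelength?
Units of each symbol in λ = v/f:
  v (wave speed): m/s
  f (frequency): 1/s  → in the denominator, contributes s

Multiplying the contributions: [m/s] · [s]
Adding exponents of each base unit: m: 1
SI base units of wavelength: m

Answer: m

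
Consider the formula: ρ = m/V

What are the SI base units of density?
Units of each symbol in ρ = m/V:
  m (mass): kg
  V (volume): m³  → in the denominator, contributes 1/m³

Multiplying the contributions: [kg] · [1/m³]
Adding exponents of each base unit: kg: 1, m: -3
SI base units of density: kg/m³

Answer: kg/m³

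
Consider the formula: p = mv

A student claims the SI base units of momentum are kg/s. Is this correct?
Units of each symbol in p = mv:
  m (mass): kg
  v (velocity): m/s

Multiplying the contributions: [kg] · [m/s]
Adding exponents of each base unit: kg: 1, m: 1, s: -1
SI base units of momentum: kg·m/s

The claimed units kg/s (exponents kg: 1, s: -1) do not match the derived units kg·m/s (exponents kg: 1, m: 1, s: -1), so the claim is incorrect.

Answer: No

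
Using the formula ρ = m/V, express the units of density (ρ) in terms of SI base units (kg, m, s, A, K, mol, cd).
Units of each symbol in ρ = m/V:
  m (mass): kg
  V (volume): m³  → in the denominator, contributes 1/m³

Multiplying the contributions: [kg] · [1/m³]
Adding exponents of each base unit: kg: 1, m: -3
SI base units of density: kg/m³

Answer: kg/m³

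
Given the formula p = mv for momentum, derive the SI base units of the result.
Units of each symbol in p = mv:
  m (mass): kg
  v (velocity): m/s

Multiplying the contributions: [kg] · [m/s]
Adding exponents of each base unit: kg: 1, m: 1, s: -1
SI base units of momentum: kg·m/s

Answer: kg·m/s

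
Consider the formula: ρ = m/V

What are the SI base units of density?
Units of each symbol in ρ = m/V:
  m (mass): kg
  V (volume): m³  → in the denominator, contributes 1/m³

Multiplying the contributions: [kg] · [1/m³]
Adding exponents of each base unit: kg: 1, m: -3
SI base units of density: kg/m³

Answer: kg/m³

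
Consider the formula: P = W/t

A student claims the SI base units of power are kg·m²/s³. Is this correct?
Units of each symbol in P = W/t:
  W (work): kg·m²/s²
  t (time): s  → in the denominator, contributes 1/s

Multiplying the contributions: [kg·m²/s²] · [1/s]
Adding exponents of each base unit: kg: 1, m: 2, s: -3
SI base units of power: kg·m²/s³

The claimed units kg·m²/s³ match the derived units, so the claim is correct.

Answer: Yes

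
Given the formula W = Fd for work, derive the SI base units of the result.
Units of each symbol in W = Fd:
  F (force): kg·m/s²
  d (displacement): m

Multiplying the contributions: [kg·m/s²] · [m]
Adding exponents of each base unit: kg: 1, m: 2, s: -2
SI base units of work: kg·m²/s²

Answer: kg·m²/s²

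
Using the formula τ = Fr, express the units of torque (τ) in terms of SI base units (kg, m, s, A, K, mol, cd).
Units of each symbol in τ = Fr:
  F (force): kg·m/s²
  r (lever arm): m

Multiplying the contributions: [kg·m/s²] · [m]
Adding exponents of each base unit: kg: 1, m: 2, s: -2
SI base units of torque: kg·m²/s²

Answer: kg·m²/s²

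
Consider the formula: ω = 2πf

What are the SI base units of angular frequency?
Units of each symbol in ω = 2πf:
  f (frequency): 1/s
  The factor 2π is dimensionless.

Multiplying the contributions: [1/s]
Adding exponents of each base unit: s: -1
SI base units of angular frequency: 1/s

Answer: 1/s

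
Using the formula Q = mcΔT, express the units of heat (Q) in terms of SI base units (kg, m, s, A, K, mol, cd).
Units of each symbol in Q = mcΔT:
  m (mass): kg
  c (specific heat capacity, in J/(kg·K)): m²/(s²·K)
  ΔT (temperature change): K

Multiplying the contributions: [kg] · [m²/(s²·K)] · [K]
Adding exponents of each base unit: kg: 1, m: 2, s: -2
SI base units of heat: kg·m²/s²

Answer: kg·m²/s²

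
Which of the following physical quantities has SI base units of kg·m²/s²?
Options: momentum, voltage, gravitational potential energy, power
Checking the SI base units of each option:
  momentum (p = mv): kg·m/s  ✗
  voltage (V = IR): kg·m²/(s³·A)  ✗
  gravitational potential energy (U = -GMm/r): kg·m²/s²  ✓ matches
  power (P = W/t): kg·m²/s³  ✗

Only gravitational potential energy has units kg·m²/s².

Answer: gravitational potential energy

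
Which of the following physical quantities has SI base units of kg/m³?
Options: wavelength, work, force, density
Checking the SI base units of each option:
  wavelength (λ = v/f): m  ✗
  work (W = Fd): kg·m²/s²  ✗
  force (F = ma): kg·m/s²  ✗
  density (ρ = m/V): kg/m³  ✓ matches

Only density has units kg/m³.

Answer: density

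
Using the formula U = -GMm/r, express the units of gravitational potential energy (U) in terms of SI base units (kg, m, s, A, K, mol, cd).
Units of each symbol in U = -GMm/r:
  G (gravitational constant): m³/(kg·s²)
  M (mass): kg
  m (mass): kg
  r (distance): m  → in the denominator, contributes 1/m
  The minus sign does not affect the units.

Multiplying the contributions: [m³/(kg·s²)] · [kg] · [kg] · [1/m]
Adding exponents of each base unit: kg: 1, m: 2, s: -2
SI base units of gravitational potential energy: kg·m²/s²

Answer: kg·m²/s²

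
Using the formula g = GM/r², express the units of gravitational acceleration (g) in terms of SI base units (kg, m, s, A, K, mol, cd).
Units of each symbol in g = GM/r²:
  G (gravitational constant): m³/(kg·s²)
  M (mass): kg
  r (distance): m  → to the power 2 in the denominator, contributes 1/m²

Multiplying the contributions: [m³/(kg·s²)] · [kg] · [1/m²]
Adding exponents of each base unit: m: 1, s: -2
SI base units of gravitational acceleration: m/s²

Answer: m/s²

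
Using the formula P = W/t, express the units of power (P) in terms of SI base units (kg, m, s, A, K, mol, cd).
Units of each symbol in P = W/t:
  W (work): kg·m²/s²
  t (time): s  → in the denominator, contributes 1/s

Multiplying the contributions: [kg·m²/s²] · [1/s]
Adding exponents of each base unit: kg: 1, m: 2, s: -3
SI base units of power: kg·m²/s³

Answer: kg·m²/s³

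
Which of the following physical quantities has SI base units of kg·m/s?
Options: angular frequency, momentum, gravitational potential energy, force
Checking the SI base units of each option:
  angular frequency (ω = 2πf): 1/s  ✗
  momentum (p = mv): kg·m/s  ✓ matches
  gravitational potential energy (U = -GMm/r): kg·m²/s²  ✗
  force (F = ma): kg·m/s²  ✗

Only momentum has units kg·m/s.

Answer: momentum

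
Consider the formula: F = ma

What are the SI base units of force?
Units of each symbol in F = ma:
  m (mass): kg
  a (acceleration): m/s²

Multiplying the contributions: [kg] · [m/s²]
Adding exponents of each base unit: kg: 1, m: 1, s: -2
SI base units of force: kg·m/s²

Answer: kg·m/s²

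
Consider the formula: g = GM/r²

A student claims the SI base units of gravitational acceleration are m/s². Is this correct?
Units of each symbol in g = GM/r²:
  G (gravitational constant): m³/(kg·s²)
  M (mass): kg
  r (distance): m  → to the power 2 in the denominator, contributes 1/m²

Multiplying the contributions: [m³/(kg·s²)] · [kg] · [1/m²]
Adding exponents of each base unit: m: 1, s: -2
SI base units of gravitational acceleration: m/s²

The claimed units m/s² match the derived units, so the claim is correct.

Answer: Yes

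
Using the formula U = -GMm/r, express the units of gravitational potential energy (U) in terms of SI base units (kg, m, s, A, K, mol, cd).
Units of each symbol in U = -GMm/r:
  G (gravitational constant): m³/(kg·s²)
  M (mass): kg
  m (mass): kg
  r (distance): m  → in the denominator, contributes 1/m
  The minus sign does not affect the units.

Multiplying the contributions: [m³/(kg·s²)] · [kg] · [kg] · [1/m]
Adding exponents of each base unit: kg: 1, m: 2, s: -2
SI base units of gravitational potential energy: kg·m²/s²

Answer: kg·m²/s²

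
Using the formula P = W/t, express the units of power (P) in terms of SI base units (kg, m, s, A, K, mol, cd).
Units of each symbol in P = W/t:
  W (work): kg·m²/s²
  t (time): s  → in the denominator, contributes 1/s

Multiplying the contributions: [kg·m²/s²] · [1/s]
Adding exponents of each base unit: kg: 1, m: 2, s: -3
SI base units of power: kg·m²/s³

Answer: kg·m²/s³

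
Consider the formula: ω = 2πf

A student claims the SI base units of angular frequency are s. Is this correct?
Units of each symbol in ω = 2πf:
  f (frequency): 1/s
  The factor 2π is dimensionless.

Multiplying the contributions: [1/s]
Adding exponents of each base unit: s: -1
SI base units of angular frequency: 1/s

The claimed units s (exponents s: 1) do not match the derived units 1/s (exponents s: -1), so the claim is incorrect.

Answer: No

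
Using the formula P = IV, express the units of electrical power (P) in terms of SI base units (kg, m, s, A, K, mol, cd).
Units of each symbol in P = IV:
  I (current): A
  V (voltage, in volts): kg·m²/(s³·A)

Multiplying the contributions: [A] · [kg·m²/(s³·A)]
Adding exponents of each base unit: kg: 1, m: 2, s: -3
SI base units of electrical power: kg·m²/s³

Answer: kg·m²/s³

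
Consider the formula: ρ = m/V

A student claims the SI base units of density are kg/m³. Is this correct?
Units of each symbol in ρ = m/V:
  m (mass): kg
  V (volume): m³  → in the denominator, contributes 1/m³

Multiplying the contributions: [kg] · [1/m³]
Adding exponents of each base unit: kg: 1, m: -3
SI base units of density: kg/m³

The claimed units kg/m³ match the derived units, so the claim is correct.

Answer: Yes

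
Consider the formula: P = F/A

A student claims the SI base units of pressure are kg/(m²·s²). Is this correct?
Units of each symbol in P = F/A:
  F (force): kg·m/s²
  A (area): m²  → in the denominator, contributes 1/m²

Multiplying the contributions: [kg·m/s²] · [1/m²]
Adding exponents of each base unit: kg: 1, m: -1, s: -2
SI base units of pressure: kg/(m·s²)

The claimed units kg/(m²·s²) (exponents kg: 1, m: -2, s: -2) do not match the derived units kg/(m·s²) (exponents kg: 1, m: -1, s: -2), so the claim is incorrect.

Answer: No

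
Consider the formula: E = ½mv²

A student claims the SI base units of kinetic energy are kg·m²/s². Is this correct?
Units of each symbol in E = ½mv²:
  m (mass): kg
  v (speed): m/s  → to the power 2, contributes m²/s²
  The factor ½ is dimensionless.

Multiplying the contributions: [kg] · [m²/s²]
Adding exponents of each base unit: kg: 1, m: 2, s: -2
SI base units of kinetic energy: kg·m²/s²

The claimed units kg·m²/s² match the derived units, so the claim is correct.

Answer: Yes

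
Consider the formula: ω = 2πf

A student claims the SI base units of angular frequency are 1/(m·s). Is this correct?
Units of each symbol in ω = 2πf:
  f (frequency): 1/s
  The factor 2π is dimensionless.

Multiplying the contributions: [1/s]
Adding exponents of each base unit: s: -1
SI base units of angular frequency: 1/s

The claimed units 1/(m·s) (exponents m: -1, s: -1) do not match the derived units 1/s (exponents s: -1), so the claim is incorrect.

Answer: No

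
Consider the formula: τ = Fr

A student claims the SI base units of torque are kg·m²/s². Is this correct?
Units of each symbol in τ = Fr:
  F (force): kg·m/s²
  r (lever arm): m

Multiplying the contributions: [kg·m/s²] · [m]
Adding exponents of each base unit: kg: 1, m: 2, s: -2
SI base units of torque: kg·m²/s²

The claimed units kg·m²/s² match the derived units, so the claim is correct.

Answer: Yes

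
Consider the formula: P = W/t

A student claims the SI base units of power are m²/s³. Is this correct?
Units of each symbol in P = W/t:
  W (work): kg·m²/s²
  t (time): s  → in the denominator, contributes 1/s

Multiplying the contributions: [kg·m²/s²] · [1/s]
Adding exponents of each base unit: kg: 1, m: 2, s: -3
SI base units of power: kg·m²/s³

The claimed units m²/s³ (exponents m: 2, s: -3) do not match the derived units kg·m²/s³ (exponents kg: 1, m: 2, s: -3), so the claim is incorrect.

Answer: No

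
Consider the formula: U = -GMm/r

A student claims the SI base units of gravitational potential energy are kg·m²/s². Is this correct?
Units of each symbol in U = -GMm/r:
  G (gravitational constant): m³/(kg·s²)
  M (mass): kg
  m (mass): kg
  r (distance): m  → in the denominator, contributes 1/m
  The minus sign does not affect the units.

Multiplying the contributions: [m³/(kg·s²)] · [kg] · [kg] · [1/m]
Adding exponents of each base unit: kg: 1, m: 2, s: -2
SI base units of gravitational potential energy: kg·m²/s²

The claimed units kg·m²/s² match the derived units, so the claim is correct.

Answer: Yes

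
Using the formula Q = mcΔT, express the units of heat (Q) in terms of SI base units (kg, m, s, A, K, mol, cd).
Units of each symbol in Q = mcΔT:
  m (mass): kg
  c (specific heat capacity, in J/(kg·K)): m²/(s²·K)
  ΔT (temperature change): K

Multiplying the contributions: [kg] · [m²/(s²·K)] · [K]
Adding exponents of each base unit: kg: 1, m: 2, s: -2
SI base units of heat: kg·m²/s²

Answer: kg·m²/s²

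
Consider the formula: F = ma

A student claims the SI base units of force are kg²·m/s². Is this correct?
Units of each symbol in F = ma:
  m (mass): kg
  a (acceleration): m/s²

Multiplying the contributions: [kg] · [m/s²]
Adding exponents of each base unit: kg: 1, m: 1, s: -2
SI base units of force: kg·m/s²

The claimed units kg²·m/s² (exponents kg: 2, m: 1, s: -2) do not match the derived units kg·m/s² (exponents kg: 1, m: 1, s: -2), so the claim is incorrect.

Answer: No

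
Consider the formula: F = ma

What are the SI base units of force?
Units of each symbol in F = ma:
  m (mass): kg
  a (acceleration): m/s²

Multiplying the contributions: [kg] · [m/s²]
Adding exponents of each base unit: kg: 1, m: 1, s: -2
SI base units of force: kg·m/s²

Answer: kg·m/s²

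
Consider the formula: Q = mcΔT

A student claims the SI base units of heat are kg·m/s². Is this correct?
Units of each symbol in Q = mcΔT:
  m (mass): kg
  c (specific heat capacity, in J/(kg·K)): m²/(s²·K)
  ΔT (temperature change): K

Multiplying the contributions: [kg] · [m²/(s²·K)] · [K]
Adding exponents of each base unit: kg: 1, m: 2, s: -2
SI base units of heat: kg·m²/s²

The claimed units kg·m/s² (exponents kg: 1, m: 1, s: -2) do not match the derived units kg·m²/s² (exponents kg: 1, m: 2, s: -2), so the claim is incorrect.

Answer: No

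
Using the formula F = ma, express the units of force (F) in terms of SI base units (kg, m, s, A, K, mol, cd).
Units of each symbol in F = ma:
  m (mass): kg
  a (acceleration): m/s²

Multiplying the contributions: [kg] · [m/s²]
Adding exponents of each base unit: kg: 1, m: 1, s: -2
SI base units of force: kg·m/s²

Answer: kg·m/s²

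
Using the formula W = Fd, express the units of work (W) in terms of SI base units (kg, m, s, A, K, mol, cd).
Units of each symbol in W = Fd:
  F (force): kg·m/s²
  d (displacement): m

Multiplying the contributions: [kg·m/s²] · [m]
Adding exponents of each base unit: kg: 1, m: 2, s: -2
SI base units of work: kg·m²/s²

Answer: kg·m²/s²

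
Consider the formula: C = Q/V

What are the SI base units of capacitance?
Units of each symbol in C = Q/V:
  Q (charge, in coulombs): s·A
  V (voltage, in volts): kg·m²/(s³·A)  → in the denominator, contributes s³·A/(kg·m²)

Multiplying the contributions: [s·A] · [s³·A/(kg·m²)]
Adding exponents of each base unit: kg: -1, m: -2, s: 4, A: 2
SI base units of capacitance: s⁴·A²/(kg·m²)

Answer: s⁴·A²/(kg·m²)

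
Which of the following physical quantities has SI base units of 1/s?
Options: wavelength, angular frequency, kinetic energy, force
Checking the SI base units of each option:
  wavelength (λ = v/f): m  ✗
  angular frequency (ω = 2πf): 1/s  ✓ matches
  kinetic energy (E = ½mv²): kg·m²/s²  ✗
  force (F = ma): kg·m/s²  ✗

Only angular frequency has units 1/s.

Answer: angular frequency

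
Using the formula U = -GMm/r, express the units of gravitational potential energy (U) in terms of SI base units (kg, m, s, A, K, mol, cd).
Units of each symbol in U = -GMm/r:
  G (gravitational constant): m³/(kg·s²)
  M (mass): kg
  m (mass): kg
  r (distance): m  → in the denominator, contributes 1/m
  The minus sign does not affect the units.

Multiplying the contributions: [m³/(kg·s²)] · [kg] · [kg] · [1/m]
Adding exponents of each base unit: kg: 1, m: 2, s: -2
SI base units of gravitational potential energy: kg·m²/s²

Answer: kg·m²/s²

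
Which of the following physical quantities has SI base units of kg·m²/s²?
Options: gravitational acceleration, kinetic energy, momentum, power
Checking the SI base units of each option:
  gravitational acceleration (g = GM/r²): m/s²  ✗
  kinetic energy (E = ½mv²): kg·m²/s²  ✓ matches
  momentum (p = mv): kg·m/s  ✗
  power (P = W/t): kg·m²/s³  ✗

Only kinetic energy has units kg·m²/s².

Answer: kinetic energy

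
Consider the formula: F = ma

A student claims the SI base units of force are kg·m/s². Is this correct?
Units of each symbol in F = ma:
  m (mass): kg
  a (acceleration): m/s²

Multiplying the contributions: [kg] · [m/s²]
Adding exponents of each base unit: kg: 1, m: 1, s: -2
SI base units of force: kg·m/s²

The claimed units kg·m/s² match the derived units, so the claim is correct.

Answer: Yes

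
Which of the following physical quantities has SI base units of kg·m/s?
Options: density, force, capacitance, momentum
Checking the SI base units of each option:
  density (ρ = m/V): kg/m³  ✗
  force (F = ma): kg·m/s²  ✗
  capacitance (C = Q/V): s⁴·A²/(kg·m²)  ✗
  momentum (p = mv): kg·m/s  ✓ matches

Only momentum has units kg·m/s.

Answer: momentum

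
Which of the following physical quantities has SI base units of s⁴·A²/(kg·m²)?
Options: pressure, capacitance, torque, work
Checking the SI base units of each option:
  pressure (P = F/A): kg/(m·s²)  ✗
  capacitance (C = Q/V): s⁴·A²/(kg·m²)  ✓ matches
  torque (τ = Fr): kg·m²/s²  ✗
  work (W = Fd): kg·m²/s²  ✗

Only capacitance has units s⁴·A²/(kg·m²).

Answer: capacitance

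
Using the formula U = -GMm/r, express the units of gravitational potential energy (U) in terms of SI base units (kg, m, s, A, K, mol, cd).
Units of each symbol in U = -GMm/r:
  G (gravitational constant): m³/(kg·s²)
  M (mass): kg
  m (mass): kg
  r (distance): m  → in the denominator, contributes 1/m
  The minus sign does not affect the units.

Multiplying the contributions: [m³/(kg·s²)] · [kg] · [kg] · [1/m]
Adding exponents of each base unit: kg: 1, m: 2, s: -2
SI base units of gravitational potential energy: kg·m²/s²

Answer: kg·m²/s²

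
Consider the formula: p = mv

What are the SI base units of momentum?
Units of each symbol in p = mv:
  m (mass): kg
  v (velocity): m/s

Multiplying the contributions: [kg] · [m/s]
Adding exponents of each base unit: kg: 1, m: 1, s: -1
SI base units of momentum: kg·m/s

Answer: kg·m/s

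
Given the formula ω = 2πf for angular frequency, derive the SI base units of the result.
Units of each symbol in ω = 2πf:
  f (frequency): 1/s
  The factor 2π is dimensionless.

Multiplying the contributions: [1/s]
Adding exponents of each base unit: s: -1
SI base units of angular frequency: 1/s

Answer: 1/s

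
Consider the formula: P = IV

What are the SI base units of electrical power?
Units of each symbol in P = IV:
  I (current): A
  V (voltage, in volts): kg·m²/(s³·A)

Multiplying the contributions: [A] · [kg·m²/(s³·A)]
Adding exponents of each base unit: kg: 1, m: 2, s: -3
SI base units of electrical power: kg·m²/s³

Answer: kg·m²/s³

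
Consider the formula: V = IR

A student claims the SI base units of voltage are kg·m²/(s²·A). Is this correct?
Units of each symbol in V = IR:
  I (current): A
  R (resistance, in ohms): kg·m²/(s³·A²)

Multiplying the contributions: [A] · [kg·m²/(s³·A²)]
Adding exponents of each base unit: kg: 1, m: 2, s: -3, A: -1
SI base units of voltage: kg·m²/(s³·A)

The claimed units kg·m²/(s²·A) (exponents kg: 1, m: 2, s: -2, A: -1) do not match the derived units kg·m²/(s³·A) (exponents kg: 1, m: 2, s: -3, A: -1), so the claim is incorrect.

Answer: No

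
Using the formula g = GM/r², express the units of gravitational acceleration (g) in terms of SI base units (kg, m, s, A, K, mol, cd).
Units of each symbol in g = GM/r²:
  G (gravitational constant): m³/(kg·s²)
  M (mass): kg
  r (distance): m  → to the power 2 in the denominator, contributes 1/m²

Multiplying the contributions: [m³/(kg·s²)] · [kg] · [1/m²]
Adding exponents of each base unit: m: 1, s: -2
SI base units of gravitational acceleration: m/s²

Answer: m/s²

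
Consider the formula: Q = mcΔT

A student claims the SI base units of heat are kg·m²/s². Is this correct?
Units of each symbol in Q = mcΔT:
  m (mass): kg
  c (specific heat capacity, in J/(kg·K)): m²/(s²·K)
  ΔT (temperature change): K

Multiplying the contributions: [kg] · [m²/(s²·K)] · [K]
Adding exponents of each base unit: kg: 1, m: 2, s: -2
SI base units of heat: kg·m²/s²

The claimed units kg·m²/s² match the derived units, so the claim is correct.

Answer: Yes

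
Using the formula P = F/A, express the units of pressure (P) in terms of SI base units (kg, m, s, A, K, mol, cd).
Units of each symbol in P = F/A:
  F (force): kg·m/s²
  A (area): m²  → in the denominator, contributes 1/m²

Multiplying the contributions: [kg·m/s²] · [1/m²]
Adding exponents of each base unit: kg: 1, m: -1, s: -2
SI base units of pressure: kg/(m·s²)

Answer: kg/(m·s²)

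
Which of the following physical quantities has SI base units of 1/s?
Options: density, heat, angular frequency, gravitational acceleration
Checking the SI base units of each option:
  density (ρ = m/V): kg/m³  ✗
  heat (Q = mcΔT): kg·m²/s²  ✗
  angular frequency (ω = 2πf): 1/s  ✓ matches
  gravitational acceleration (g = GM/r²): m/s²  ✗

Only angular frequency has units 1/s.

Answer: angular frequency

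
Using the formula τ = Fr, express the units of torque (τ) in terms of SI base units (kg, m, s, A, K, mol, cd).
Units of each symbol in τ = Fr:
  F (force): kg·m/s²
  r (lever arm): m

Multiplying the contributions: [kg·m/s²] · [m]
Adding exponents of each base unit: kg: 1, m: 2, s: -2
SI base units of torque: kg·m²/s²

Answer: kg·m²/s²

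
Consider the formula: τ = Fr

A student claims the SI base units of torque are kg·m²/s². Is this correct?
Units of each symbol in τ = Fr:
  F (force): kg·m/s²
  r (lever arm): m

Multiplying the contributions: [kg·m/s²] · [m]
Adding exponents of each base unit: kg: 1, m: 2, s: -2
SI base units of torque: kg·m²/s²

The claimed units kg·m²/s² match the derived units, so the claim is correct.

Answer: Yes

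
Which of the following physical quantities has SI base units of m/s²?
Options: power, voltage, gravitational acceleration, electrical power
Checking the SI base units of each option:
  power (P = W/t): kg·m²/s³  ✗
  voltage (V = IR): kg·m²/(s³·A)  ✗
  gravitational acceleration (g = GM/r²): m/s²  ✓ matches
  electrical power (P = IV): kg·m²/s³  ✗

Only gravitational acceleration has units m/s².

Answer: gravitational acceleration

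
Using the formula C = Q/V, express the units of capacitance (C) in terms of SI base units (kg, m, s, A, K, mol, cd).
Units of each symbol in C = Q/V:
  Q (charge, in coulombs): s·A
  V (voltage, in volts): kg·m²/(s³·A)  → in the denominator, contributes s³·A/(kg·m²)

Multiplying the contributions: [s·A] · [s³·A/(kg·m²)]
Adding exponents of each base unit: kg: -1, m: -2, s: 4, A: 2
SI base units of capacitance: s⁴·A²/(kg·m²)

Answer: s⁴·A²/(kg·m²)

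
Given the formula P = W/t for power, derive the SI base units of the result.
Units of each symbol in P = W/t:
  W (work): kg·m²/s²
  t (time): s  → in the denominator, contributes 1/s

Multiplying the contributions: [kg·m²/s²] · [1/s]
Adding exponents of each base unit: kg: 1, m: 2, s: -3
SI base units of power: kg·m²/s³

Answer: kg·m²/s³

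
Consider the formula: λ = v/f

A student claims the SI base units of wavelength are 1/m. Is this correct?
Units of each symbol in λ = v/f:
  v (wave speed): m/s
  f (frequency): 1/s  → in the denominator, contributes s

Multiplying the contributions: [m/s] · [s]
Adding exponents of each base unit: m: 1
SI base units of wavelength: m

The claimed units 1/m (exponents m: -1) do not match the derived units m (exponents m: 1), so the claim is incorrect.

Answer: No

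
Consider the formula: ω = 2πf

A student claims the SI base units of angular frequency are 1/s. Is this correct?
Units of each symbol in ω = 2πf:
  f (frequency): 1/s
  The factor 2π is dimensionless.

Multiplying the contributions: [1/s]
Adding exponents of each base unit: s: -1
SI base units of angular frequency: 1/s

The claimed units 1/s match the derived units, so the claim is correct.

Answer: Yes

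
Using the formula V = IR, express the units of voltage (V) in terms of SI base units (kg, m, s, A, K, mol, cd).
Units of each symbol in V = IR:
  I (current): A
  R (resistance, in ohms): kg·m²/(s³·A²)

Multiplying the contributions: [A] · [kg·m²/(s³·A²)]
Adding exponents of each base unit: kg: 1, m: 2, s: -3, A: -1
SI base units of voltage: kg·m²/(s³·A)

Answer: kg·m²/(s³·A)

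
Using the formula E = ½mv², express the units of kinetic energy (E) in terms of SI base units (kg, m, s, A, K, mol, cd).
Units of each symbol in E = ½mv²:
  m (mass): kg
  v (speed): m/s  → to the power 2, contributes m²/s²
  The factor ½ is dimensionless.

Multiplying the contributions: [kg] · [m²/s²]
Adding exponents of each base unit: kg: 1, m: 2, s: -2
SI base units of kinetic energy: kg·m²/s²

Answer: kg·m²/s²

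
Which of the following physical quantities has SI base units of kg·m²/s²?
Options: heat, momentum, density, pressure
Checking the SI base units of each option:
  heat (Q = mcΔT): kg·m²/s²  ✓ matches
  momentum (p = mv): kg·m/s  ✗
  density (ρ = m/V): kg/m³  ✗
  pressure (P = F/A): kg/(m·s²)  ✗

Only heat has units kg·m²/s².

Answer: heat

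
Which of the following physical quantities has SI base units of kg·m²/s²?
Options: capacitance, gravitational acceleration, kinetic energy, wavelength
Checking the SI base units of each option:
  capacitance (C = Q/V): s⁴·A²/(kg·m²)  ✗
  gravitational acceleration (g = GM/r²): m/s²  ✗
  kinetic energy (E = ½mv²): kg·m²/s²  ✓ matches
  wavelength (λ = v/f): m  ✗

Only kinetic energy has units kg·m²/s².

Answer: kinetic energy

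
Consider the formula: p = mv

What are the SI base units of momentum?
Units of each symbol in p = mv:
  m (mass): kg
  v (velocity): m/s

Multiplying the contributions: [kg] · [m/s]
Adding exponents of each base unit: kg: 1, m: 1, s: -1
SI base units of momentum: kg·m/s

Answer: kg·m/s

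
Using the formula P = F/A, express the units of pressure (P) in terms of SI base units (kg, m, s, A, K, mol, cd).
Units of each symbol in P = F/A:
  F (force): kg·m/s²
  A (area): m²  → in the denominator, contributes 1/m²

Multiplying the contributions: [kg·m/s²] · [1/m²]
Adding exponents of each base unit: kg: 1, m: -1, s: -2
SI base units of pressure: kg/(m·s²)

Answer: kg/(m·s²)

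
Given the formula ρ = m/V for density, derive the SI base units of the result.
Units of each symbol in ρ = m/V:
  m (mass): kg
  V (volume): m³  → in the denominator, contributes 1/m³

Multiplying the contributions: [kg] · [1/m³]
Adding exponents of each base unit: kg: 1, m: -3
SI base units of density: kg/m³

Answer: kg/m³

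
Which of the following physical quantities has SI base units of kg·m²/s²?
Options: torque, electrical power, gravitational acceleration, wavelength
Checking the SI base units of each option:
  torque (τ = Fr): kg·m²/s²  ✓ matches
  electrical power (P = IV): kg·m²/s³  ✗
  gravitational acceleration (g = GM/r²): m/s²  ✗
  wavelength (λ = v/f): m  ✗

Only torque has units kg·m²/s².

Answer: torque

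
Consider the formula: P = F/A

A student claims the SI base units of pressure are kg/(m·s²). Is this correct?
Units of each symbol in P = F/A:
  F (force): kg·m/s²
  A (area): m²  → in the denominator, contributes 1/m²

Multiplying the contributions: [kg·m/s²] · [1/m²]
Adding exponents of each base unit: kg: 1, m: -1, s: -2
SI base units of pressure: kg/(m·s²)

The claimed units kg/(m·s²) match the derived units, so the claim is correct.

Answer: Yes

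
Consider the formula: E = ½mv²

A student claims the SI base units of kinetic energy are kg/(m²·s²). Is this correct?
Units of each symbol in E = ½mv²:
  m (mass): kg
  v (speed): m/s  → to the power 2, contributes m²/s²
  The factor ½ is dimensionless.

Multiplying the contributions: [kg] · [m²/s²]
Adding exponents of each base unit: kg: 1, m: 2, s: -2
SI base units of kinetic energy: kg·m²/s²

The claimed units kg/(m²·s²) (exponents kg: 1, m: -2, s: -2) do not match the derived units kg·m²/s² (exponents kg: 1, m: 2, s: -2), so the claim is incorrect.

Answer: No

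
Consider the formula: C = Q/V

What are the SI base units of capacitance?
Units of each symbol in C = Q/V:
  Q (charge, in coulombs): s·A
  V (voltage, in volts): kg·m²/(s³·A)  → in the denominator, contributes s³·A/(kg·m²)

Multiplying the contributions: [s·A] · [s³·A/(kg·m²)]
Adding exponents of each base unit: kg: -1, m: -2, s: 4, A: 2
SI base units of capacitance: s⁴·A²/(kg·m²)

Answer: s⁴·A²/(kg·m²)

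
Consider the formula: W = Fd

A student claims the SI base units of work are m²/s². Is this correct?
Units of each symbol in W = Fd:
  F (force): kg·m/s²
  d (displacement): m

Multiplying the contributions: [kg·m/s²] · [m]
Adding exponents of each base unit: kg: 1, m: 2, s: -2
SI base units of work: kg·m²/s²

The claimed units m²/s² (exponents m: 2, s: -2) do not match the derived units kg·m²/s² (exponents kg: 1, m: 2, s: -2), so the claim is incorrect.

Answer: No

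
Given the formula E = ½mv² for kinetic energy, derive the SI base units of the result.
Units of each symbol in E = ½mv²:
  m (mass): kg
  v (speed): m/s  → to the power 2, contributes m²/s²
  The factor ½ is dimensionless.

Multiplying the contributions: [kg] · [m²/s²]
Adding exponents of each base unit: kg: 1, m: 2, s: -2
SI base units of kinetic energy: kg·m²/s²

Answer: kg·m²/s²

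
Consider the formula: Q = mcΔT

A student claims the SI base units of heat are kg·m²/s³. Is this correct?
Units of each symbol in Q = mcΔT:
  m (mass): kg
  c (specific heat capacity, in J/(kg·K)): m²/(s²·K)
  ΔT (temperature change): K

Multiplying the contributions: [kg] · [m²/(s²·K)] · [K]
Adding exponents of each base unit: kg: 1, m: 2, s: -2
SI base units of heat: kg·m²/s²

The claimed units kg·m²/s³ (exponents kg: 1, m: 2, s: -3) do not match the derived units kg·m²/s² (exponents kg: 1, m: 2, s: -2), so the claim is incorrect.

Answer: No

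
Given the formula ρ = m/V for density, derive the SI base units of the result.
Units of each symbol in ρ = m/V:
  m (mass): kg
  V (volume): m³  → in the denominator, contributes 1/m³

Multiplying the contributions: [kg] · [1/m³]
Adding exponents of each base unit: kg: 1, m: -3
SI base units of density: kg/m³

Answer: kg/m³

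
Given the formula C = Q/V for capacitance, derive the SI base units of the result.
Units of each symbol in C = Q/V:
  Q (charge, in coulombs): s·A
  V (voltage, in volts): kg·m²/(s³·A)  → in the denominator, contributes s³·A/(kg·m²)

Multiplying the contributions: [s·A] · [s³·A/(kg·m²)]
Adding exponents of each base unit: kg: -1, m: -2, s: 4, A: 2
SI base units of capacitance: s⁴·A²/(kg·m²)

Answer: s⁴·A²/(kg·m²)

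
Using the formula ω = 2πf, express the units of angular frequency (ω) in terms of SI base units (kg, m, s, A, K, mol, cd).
Units of each symbol in ω = 2πf:
  f (frequency): 1/s
  The factor 2π is dimensionless.

Multiplying the contributions: [1/s]
Adding exponents of each base unit: s: -1
SI base units of angular frequency: 1/s

Answer: 1/s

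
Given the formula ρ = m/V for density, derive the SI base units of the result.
Units of each symbol in ρ = m/V:
  m (mass): kg
  V (volume): m³  → in the denominator, contributes 1/m³

Multiplying the contributions: [kg] · [1/m³]
Adding exponents of each base unit: kg: 1, m: -3
SI base units of density: kg/m³

Answer: kg/m³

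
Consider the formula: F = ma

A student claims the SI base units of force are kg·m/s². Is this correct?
Units of each symbol in F = ma:
  m (mass): kg
  a (acceleration): m/s²

Multiplying the contributions: [kg] · [m/s²]
Adding exponents of each base unit: kg: 1, m: 1, s: -2
SI base units of force: kg·m/s²

The claimed units kg·m/s² match the derived units, so the claim is correct.

Answer: Yes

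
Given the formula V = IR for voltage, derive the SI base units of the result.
Units of each symbol in V = IR:
  I (current): A
  R (resistance, in ohms): kg·m²/(s³·A²)

Multiplying the contributions: [A] · [kg·m²/(s³·A²)]
Adding exponents of each base unit: kg: 1, m: 2, s: -3, A: -1
SI base units of voltage: kg·m²/(s³·A)

Answer: kg·m²/(s³·A)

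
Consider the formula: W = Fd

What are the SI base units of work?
Units of each symbol in W = Fd:
  F (force): kg·m/s²
  d (displacement): m

Multiplying the contributions: [kg·m/s²] · [m]
Adding exponents of each base unit: kg: 1, m: 2, s: -2
SI base units of work: kg·m²/s²

Answer: kg·m²/s²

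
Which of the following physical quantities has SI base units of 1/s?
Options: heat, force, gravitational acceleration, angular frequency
Checking the SI base units of each option:
  heat (Q = mcΔT): kg·m²/s²  ✗
  force (F = ma): kg·m/s²  ✗
  gravitational acceleration (g = GM/r²): m/s²  ✗
  angular frequency (ω = 2πf): 1/s  ✓ matches

Only angular frequency has units 1/s.

Answer: angular frequency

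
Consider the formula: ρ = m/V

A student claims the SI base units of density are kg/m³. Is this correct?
Units of each symbol in ρ = m/V:
  m (mass): kg
  V (volume): m³  → in the denominator, contributes 1/m³

Multiplying the contributions: [kg] · [1/m³]
Adding exponents of each base unit: kg: 1, m: -3
SI base units of density: kg/m³

The claimed units kg/m³ match the derived units, so the claim is correct.

Answer: Yes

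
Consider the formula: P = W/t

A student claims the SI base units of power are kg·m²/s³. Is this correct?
Units of each symbol in P = W/t:
  W (work): kg·m²/s²
  t (time): s  → in the denominator, contributes 1/s

Multiplying the contributions: [kg·m²/s²] · [1/s]
Adding exponents of each base unit: kg: 1, m: 2, s: -3
SI base units of power: kg·m²/s³

The claimed units kg·m²/s³ match the derived units, so the claim is correct.

Answer: Yes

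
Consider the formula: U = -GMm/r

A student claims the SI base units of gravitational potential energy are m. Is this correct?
Units of each symbol in U = -GMm/r:
  G (gravitational constant): m³/(kg·s²)
  M (mass): kg
  m (mass): kg
  r (distance): m  → in the denominator, contributes 1/m
  The minus sign does not affect the units.

Multiplying the contributions: [m³/(kg·s²)] · [kg] · [kg] · [1/m]
Adding exponents of each base unit: kg: 1, m: 2, s: -2
SI base units of gravitational potential energy: kg·m²/s²

The claimed units m (exponents m: 1) do not match the derived units kg·m²/s² (exponents kg: 1, m: 2, s: -2), so the claim is incorrect.

Answer: No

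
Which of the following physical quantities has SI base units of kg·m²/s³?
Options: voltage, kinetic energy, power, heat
Checking the SI base units of each option:
  voltage (V = IR): kg·m²/(s³·A)  ✗
  kinetic energy (E = ½mv²): kg·m²/s²  ✗
  power (P = W/t): kg·m²/s³  ✓ matches
  heat (Q = mcΔT): kg·m²/s²  ✗

Only power has units kg·m²/s³.

Answer: power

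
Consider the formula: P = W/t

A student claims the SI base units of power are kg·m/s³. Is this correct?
Units of each symbol in P = W/t:
  W (work): kg·m²/s²
  t (time): s  → in the denominator, contributes 1/s

Multiplying the contributions: [kg·m²/s²] · [1/s]
Adding exponents of each base unit: kg: 1, m: 2, s: -3
SI base units of power: kg·m²/s³

The claimed units kg·m/s³ (exponents kg: 1, m: 1, s: -3) do not match the derived units kg·m²/s³ (exponents kg: 1, m: 2, s: -3), so the claim is incorrect.

Answer: No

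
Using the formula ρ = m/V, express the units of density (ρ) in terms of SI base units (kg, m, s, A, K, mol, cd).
Units of each symbol in ρ = m/V:
  m (mass): kg
  V (volume): m³  → in the denominator, contributes 1/m³

Multiplying the contributions: [kg] · [1/m³]
Adding exponents of each base unit: kg: 1, m: -3
SI base units of density: kg/m³

Answer: kg/m³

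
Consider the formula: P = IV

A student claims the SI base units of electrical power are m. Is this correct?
Units of each symbol in P = IV:
  I (current): A
  V (voltage, in volts): kg·m²/(s³·A)

Multiplying the contributions: [A] · [kg·m²/(s³·A)]
Adding exponents of each base unit: kg: 1, m: 2, s: -3
SI base units of electrical power: kg·m²/s³

The claimed units m (exponents m: 1) do not match the derived units kg·m²/s³ (exponents kg: 1, m: 2, s: -3), so the claim is incorrect.

Answer: No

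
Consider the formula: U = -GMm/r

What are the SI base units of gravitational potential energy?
Units of each symbol in U = -GMm/r:
  G (gravitational constant): m³/(kg·s²)
  M (mass): kg
  m (mass): kg
  r (distance): m  → in the denominator, contributes 1/m
  The minus sign does not affect the units.

Multiplying the contributions: [m³/(kg·s²)] · [kg] · [kg] · [1/m]
Adding exponents of each base unit: kg: 1, m: 2, s: -2
SI base units of gravitational potential energy: kg·m²/s²

Answer: kg·m²/s²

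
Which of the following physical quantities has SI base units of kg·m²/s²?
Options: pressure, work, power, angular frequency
Checking the SI base units of each option:
  pressure (P = F/A): kg/(m·s²)  ✗
  work (W = Fd): kg·m²/s²  ✓ matches
  power (P = W/t): kg·m²/s³  ✗
  angular frequency (ω = 2πf): 1/s  ✗

Only work has units kg·m²/s².

Answer: work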